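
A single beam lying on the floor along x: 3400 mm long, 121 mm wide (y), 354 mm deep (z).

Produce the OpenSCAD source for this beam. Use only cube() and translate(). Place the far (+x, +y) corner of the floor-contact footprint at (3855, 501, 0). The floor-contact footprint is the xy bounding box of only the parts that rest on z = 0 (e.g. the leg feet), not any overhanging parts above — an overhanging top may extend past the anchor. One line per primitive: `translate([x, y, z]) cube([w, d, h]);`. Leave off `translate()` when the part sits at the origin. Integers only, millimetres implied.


translate([455, 380, 0]) cube([3400, 121, 354]);


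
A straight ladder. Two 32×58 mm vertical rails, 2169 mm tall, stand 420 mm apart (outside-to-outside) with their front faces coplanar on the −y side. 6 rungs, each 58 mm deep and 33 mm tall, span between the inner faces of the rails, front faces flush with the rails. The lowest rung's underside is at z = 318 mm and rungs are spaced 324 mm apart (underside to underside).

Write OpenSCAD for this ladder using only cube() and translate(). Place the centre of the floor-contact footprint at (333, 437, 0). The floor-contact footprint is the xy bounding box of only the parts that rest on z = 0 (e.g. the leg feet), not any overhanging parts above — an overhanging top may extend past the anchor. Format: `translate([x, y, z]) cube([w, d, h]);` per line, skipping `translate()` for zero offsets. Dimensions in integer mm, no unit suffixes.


translate([123, 408, 0]) cube([32, 58, 2169]);
translate([511, 408, 0]) cube([32, 58, 2169]);
translate([155, 408, 318]) cube([356, 58, 33]);
translate([155, 408, 642]) cube([356, 58, 33]);
translate([155, 408, 966]) cube([356, 58, 33]);
translate([155, 408, 1290]) cube([356, 58, 33]);
translate([155, 408, 1614]) cube([356, 58, 33]);
translate([155, 408, 1938]) cube([356, 58, 33]);


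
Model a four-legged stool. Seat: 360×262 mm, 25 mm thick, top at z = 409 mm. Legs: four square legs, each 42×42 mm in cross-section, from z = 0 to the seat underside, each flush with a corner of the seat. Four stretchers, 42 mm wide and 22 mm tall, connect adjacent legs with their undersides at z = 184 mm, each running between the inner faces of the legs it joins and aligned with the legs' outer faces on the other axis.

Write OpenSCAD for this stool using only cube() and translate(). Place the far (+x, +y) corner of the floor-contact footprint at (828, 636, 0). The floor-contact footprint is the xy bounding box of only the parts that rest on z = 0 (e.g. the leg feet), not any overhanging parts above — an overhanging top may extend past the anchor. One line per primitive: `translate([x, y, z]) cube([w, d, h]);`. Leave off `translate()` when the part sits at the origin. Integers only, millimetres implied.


translate([468, 374, 384]) cube([360, 262, 25]);
translate([468, 374, 0]) cube([42, 42, 384]);
translate([786, 374, 0]) cube([42, 42, 384]);
translate([468, 594, 0]) cube([42, 42, 384]);
translate([786, 594, 0]) cube([42, 42, 384]);
translate([510, 374, 184]) cube([276, 42, 22]);
translate([510, 594, 184]) cube([276, 42, 22]);
translate([468, 416, 184]) cube([42, 178, 22]);
translate([786, 416, 184]) cube([42, 178, 22]);


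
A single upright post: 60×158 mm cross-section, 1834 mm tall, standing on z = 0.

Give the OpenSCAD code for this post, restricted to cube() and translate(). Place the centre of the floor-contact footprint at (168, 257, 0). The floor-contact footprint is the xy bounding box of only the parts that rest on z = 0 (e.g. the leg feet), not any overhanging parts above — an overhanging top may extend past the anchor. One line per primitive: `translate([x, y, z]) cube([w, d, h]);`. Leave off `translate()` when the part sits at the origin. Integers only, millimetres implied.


translate([138, 178, 0]) cube([60, 158, 1834]);


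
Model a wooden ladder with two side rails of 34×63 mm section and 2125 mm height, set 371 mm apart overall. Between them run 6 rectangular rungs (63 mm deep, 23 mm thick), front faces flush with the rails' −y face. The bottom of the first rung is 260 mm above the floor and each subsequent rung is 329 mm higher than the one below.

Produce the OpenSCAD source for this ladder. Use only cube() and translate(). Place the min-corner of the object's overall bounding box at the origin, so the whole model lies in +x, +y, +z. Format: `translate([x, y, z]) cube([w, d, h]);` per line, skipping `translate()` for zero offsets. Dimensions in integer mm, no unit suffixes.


// rung span = 371 - 2*34 = 303
// rung[k] z = 260 + k*329
cube([34, 63, 2125]);
translate([337, 0, 0]) cube([34, 63, 2125]);
translate([34, 0, 260]) cube([303, 63, 23]);
translate([34, 0, 589]) cube([303, 63, 23]);
translate([34, 0, 918]) cube([303, 63, 23]);
translate([34, 0, 1247]) cube([303, 63, 23]);
translate([34, 0, 1576]) cube([303, 63, 23]);
translate([34, 0, 1905]) cube([303, 63, 23]);


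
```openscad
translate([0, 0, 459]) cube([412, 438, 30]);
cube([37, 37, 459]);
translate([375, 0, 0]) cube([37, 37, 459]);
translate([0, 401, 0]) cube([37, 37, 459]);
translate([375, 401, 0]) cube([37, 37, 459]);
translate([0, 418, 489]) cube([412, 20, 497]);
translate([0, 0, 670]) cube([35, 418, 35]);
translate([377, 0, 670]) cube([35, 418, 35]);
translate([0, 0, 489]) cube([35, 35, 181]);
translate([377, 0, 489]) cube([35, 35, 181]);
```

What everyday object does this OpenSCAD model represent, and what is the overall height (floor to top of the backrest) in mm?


A chair. The overall height is 986 mm.

A slab on four corner posts with a tall panel at the back — a chair. The seat slab sits at z = 459 with thickness 30, and the 497 mm backrest starts at the seat top, so the overall height is 459 + 30 + 497 = 986 mm.


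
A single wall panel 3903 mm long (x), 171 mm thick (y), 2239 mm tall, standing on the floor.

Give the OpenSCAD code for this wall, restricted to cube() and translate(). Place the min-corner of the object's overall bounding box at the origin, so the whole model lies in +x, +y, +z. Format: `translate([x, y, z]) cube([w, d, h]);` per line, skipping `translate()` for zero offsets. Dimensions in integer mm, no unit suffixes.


cube([3903, 171, 2239]);


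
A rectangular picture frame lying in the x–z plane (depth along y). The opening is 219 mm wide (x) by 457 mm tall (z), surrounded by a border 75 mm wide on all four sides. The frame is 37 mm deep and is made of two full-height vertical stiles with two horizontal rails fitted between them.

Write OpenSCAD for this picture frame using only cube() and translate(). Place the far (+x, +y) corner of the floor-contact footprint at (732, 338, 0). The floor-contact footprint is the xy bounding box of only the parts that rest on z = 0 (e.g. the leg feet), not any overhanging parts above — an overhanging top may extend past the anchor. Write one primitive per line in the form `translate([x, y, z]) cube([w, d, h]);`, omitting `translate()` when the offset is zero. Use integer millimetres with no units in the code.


translate([363, 301, 0]) cube([75, 37, 607]);
translate([657, 301, 0]) cube([75, 37, 607]);
translate([438, 301, 0]) cube([219, 37, 75]);
translate([438, 301, 532]) cube([219, 37, 75]);


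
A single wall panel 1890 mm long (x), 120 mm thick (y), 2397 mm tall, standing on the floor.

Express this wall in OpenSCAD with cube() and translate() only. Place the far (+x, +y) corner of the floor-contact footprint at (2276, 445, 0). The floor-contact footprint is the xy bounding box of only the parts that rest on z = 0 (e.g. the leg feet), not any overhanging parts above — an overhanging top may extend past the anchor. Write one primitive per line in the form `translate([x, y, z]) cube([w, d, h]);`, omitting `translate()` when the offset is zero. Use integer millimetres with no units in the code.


translate([386, 325, 0]) cube([1890, 120, 2397]);


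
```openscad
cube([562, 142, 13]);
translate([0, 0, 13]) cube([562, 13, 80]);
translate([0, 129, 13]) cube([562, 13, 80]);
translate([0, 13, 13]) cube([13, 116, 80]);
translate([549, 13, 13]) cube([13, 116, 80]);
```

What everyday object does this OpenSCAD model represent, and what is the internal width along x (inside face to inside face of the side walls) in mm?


An open box. The internal width is 536 mm.

A 562×142 base slab with four walls standing on it — an open box. The base is 562 mm wide and the walls are 13 mm thick, so the internal width is 562 − 2 × 13 = 536 mm.


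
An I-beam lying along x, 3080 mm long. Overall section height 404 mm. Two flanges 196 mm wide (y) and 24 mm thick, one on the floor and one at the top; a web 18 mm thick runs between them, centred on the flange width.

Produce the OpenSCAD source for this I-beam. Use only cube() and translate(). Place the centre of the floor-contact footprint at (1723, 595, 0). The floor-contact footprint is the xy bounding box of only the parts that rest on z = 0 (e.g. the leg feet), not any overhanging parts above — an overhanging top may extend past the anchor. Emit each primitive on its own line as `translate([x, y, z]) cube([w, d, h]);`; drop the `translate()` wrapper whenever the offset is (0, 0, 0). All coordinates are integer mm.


translate([183, 497, 0]) cube([3080, 196, 24]);
translate([183, 586, 24]) cube([3080, 18, 356]);
translate([183, 497, 380]) cube([3080, 196, 24]);


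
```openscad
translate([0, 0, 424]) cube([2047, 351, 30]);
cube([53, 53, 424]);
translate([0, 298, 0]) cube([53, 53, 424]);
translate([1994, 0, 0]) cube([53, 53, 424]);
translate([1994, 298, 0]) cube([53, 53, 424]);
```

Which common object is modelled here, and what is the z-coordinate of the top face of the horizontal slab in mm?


A bench. The seat-top height is 454 mm.

A long slab on four corner posts — a bench. The slab sits at z = 424 with thickness 30, so the top is 424 + 30 = 454 mm.


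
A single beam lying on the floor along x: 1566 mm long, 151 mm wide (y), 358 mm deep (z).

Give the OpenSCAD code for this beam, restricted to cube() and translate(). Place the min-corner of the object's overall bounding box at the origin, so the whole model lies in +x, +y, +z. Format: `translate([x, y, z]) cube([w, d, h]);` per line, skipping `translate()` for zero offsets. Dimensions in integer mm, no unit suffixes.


cube([1566, 151, 358]);


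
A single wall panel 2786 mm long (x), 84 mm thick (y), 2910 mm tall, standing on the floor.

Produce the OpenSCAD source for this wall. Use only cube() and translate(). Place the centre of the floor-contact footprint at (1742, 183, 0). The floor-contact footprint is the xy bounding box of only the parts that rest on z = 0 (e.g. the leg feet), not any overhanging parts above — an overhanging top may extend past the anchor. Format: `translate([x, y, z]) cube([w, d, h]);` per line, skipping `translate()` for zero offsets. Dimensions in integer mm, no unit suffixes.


translate([349, 141, 0]) cube([2786, 84, 2910]);


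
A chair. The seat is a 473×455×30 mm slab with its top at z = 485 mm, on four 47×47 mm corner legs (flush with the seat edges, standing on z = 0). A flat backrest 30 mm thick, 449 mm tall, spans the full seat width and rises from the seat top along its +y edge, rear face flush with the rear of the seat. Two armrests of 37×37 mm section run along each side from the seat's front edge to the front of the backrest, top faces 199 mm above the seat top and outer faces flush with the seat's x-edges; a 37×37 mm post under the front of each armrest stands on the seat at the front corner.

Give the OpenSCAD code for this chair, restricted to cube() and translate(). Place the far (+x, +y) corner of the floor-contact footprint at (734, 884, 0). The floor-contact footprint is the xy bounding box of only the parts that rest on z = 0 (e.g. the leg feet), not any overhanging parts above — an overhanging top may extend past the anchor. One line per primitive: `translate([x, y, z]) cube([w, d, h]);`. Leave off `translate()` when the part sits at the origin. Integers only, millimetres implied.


translate([261, 429, 455]) cube([473, 455, 30]);
translate([261, 429, 0]) cube([47, 47, 455]);
translate([687, 429, 0]) cube([47, 47, 455]);
translate([261, 837, 0]) cube([47, 47, 455]);
translate([687, 837, 0]) cube([47, 47, 455]);
translate([261, 854, 485]) cube([473, 30, 449]);
translate([261, 429, 647]) cube([37, 425, 37]);
translate([697, 429, 647]) cube([37, 425, 37]);
translate([261, 429, 485]) cube([37, 37, 162]);
translate([697, 429, 485]) cube([37, 37, 162]);


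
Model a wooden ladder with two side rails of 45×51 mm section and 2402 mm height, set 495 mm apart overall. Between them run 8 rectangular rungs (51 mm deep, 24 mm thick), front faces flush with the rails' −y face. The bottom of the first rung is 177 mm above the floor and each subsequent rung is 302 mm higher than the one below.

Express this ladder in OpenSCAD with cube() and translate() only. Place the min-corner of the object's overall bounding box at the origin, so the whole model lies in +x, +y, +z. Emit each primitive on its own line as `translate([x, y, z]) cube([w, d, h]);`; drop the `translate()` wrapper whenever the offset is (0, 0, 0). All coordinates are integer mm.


cube([45, 51, 2402]);
translate([450, 0, 0]) cube([45, 51, 2402]);
translate([45, 0, 177]) cube([405, 51, 24]);
translate([45, 0, 479]) cube([405, 51, 24]);
translate([45, 0, 781]) cube([405, 51, 24]);
translate([45, 0, 1083]) cube([405, 51, 24]);
translate([45, 0, 1385]) cube([405, 51, 24]);
translate([45, 0, 1687]) cube([405, 51, 24]);
translate([45, 0, 1989]) cube([405, 51, 24]);
translate([45, 0, 2291]) cube([405, 51, 24]);


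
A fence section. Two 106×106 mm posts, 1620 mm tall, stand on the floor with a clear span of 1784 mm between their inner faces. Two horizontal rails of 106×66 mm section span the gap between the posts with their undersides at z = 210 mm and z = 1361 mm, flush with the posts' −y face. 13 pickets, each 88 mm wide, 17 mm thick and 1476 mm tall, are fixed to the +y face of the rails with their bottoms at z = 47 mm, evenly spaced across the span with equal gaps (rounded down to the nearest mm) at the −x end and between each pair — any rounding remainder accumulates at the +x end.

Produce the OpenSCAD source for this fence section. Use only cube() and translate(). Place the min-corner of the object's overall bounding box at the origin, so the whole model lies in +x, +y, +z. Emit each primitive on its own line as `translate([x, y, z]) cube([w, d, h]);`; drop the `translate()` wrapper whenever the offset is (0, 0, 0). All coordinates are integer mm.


cube([106, 106, 1620]);
translate([1890, 0, 0]) cube([106, 106, 1620]);
translate([106, 0, 210]) cube([1784, 106, 66]);
translate([106, 0, 1361]) cube([1784, 106, 66]);
translate([151, 106, 47]) cube([88, 17, 1476]);
translate([284, 106, 47]) cube([88, 17, 1476]);
translate([417, 106, 47]) cube([88, 17, 1476]);
translate([550, 106, 47]) cube([88, 17, 1476]);
translate([683, 106, 47]) cube([88, 17, 1476]);
translate([816, 106, 47]) cube([88, 17, 1476]);
translate([949, 106, 47]) cube([88, 17, 1476]);
translate([1082, 106, 47]) cube([88, 17, 1476]);
translate([1215, 106, 47]) cube([88, 17, 1476]);
translate([1348, 106, 47]) cube([88, 17, 1476]);
translate([1481, 106, 47]) cube([88, 17, 1476]);
translate([1614, 106, 47]) cube([88, 17, 1476]);
translate([1747, 106, 47]) cube([88, 17, 1476]);


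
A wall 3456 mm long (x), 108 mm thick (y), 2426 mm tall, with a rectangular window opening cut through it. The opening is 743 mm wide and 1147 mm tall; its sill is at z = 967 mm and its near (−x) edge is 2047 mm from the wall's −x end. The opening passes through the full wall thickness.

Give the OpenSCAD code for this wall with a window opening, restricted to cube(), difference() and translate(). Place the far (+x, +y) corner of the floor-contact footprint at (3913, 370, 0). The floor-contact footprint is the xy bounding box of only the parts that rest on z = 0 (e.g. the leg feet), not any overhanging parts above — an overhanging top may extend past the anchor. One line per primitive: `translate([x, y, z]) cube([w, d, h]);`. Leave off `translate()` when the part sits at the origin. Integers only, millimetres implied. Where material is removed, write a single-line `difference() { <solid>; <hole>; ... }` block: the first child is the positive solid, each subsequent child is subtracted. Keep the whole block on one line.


difference() { translate([457, 262, 0]) cube([3456, 108, 2426]); translate([2504, 262, 967]) cube([743, 108, 1147]); }


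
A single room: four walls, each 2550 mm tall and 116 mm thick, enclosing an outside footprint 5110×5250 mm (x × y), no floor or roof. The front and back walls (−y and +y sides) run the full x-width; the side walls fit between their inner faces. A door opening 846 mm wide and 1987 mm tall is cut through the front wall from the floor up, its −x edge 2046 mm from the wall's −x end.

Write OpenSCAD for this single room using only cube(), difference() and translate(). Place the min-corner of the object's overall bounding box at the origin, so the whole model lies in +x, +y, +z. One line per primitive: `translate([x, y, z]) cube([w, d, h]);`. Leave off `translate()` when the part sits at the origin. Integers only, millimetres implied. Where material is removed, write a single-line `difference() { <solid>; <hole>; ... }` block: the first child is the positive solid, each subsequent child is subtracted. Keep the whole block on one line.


difference() { cube([5110, 116, 2550]); translate([2046, 0, 0]) cube([846, 116, 1987]); }
translate([0, 5134, 0]) cube([5110, 116, 2550]);
translate([0, 116, 0]) cube([116, 5018, 2550]);
translate([4994, 116, 0]) cube([116, 5018, 2550]);


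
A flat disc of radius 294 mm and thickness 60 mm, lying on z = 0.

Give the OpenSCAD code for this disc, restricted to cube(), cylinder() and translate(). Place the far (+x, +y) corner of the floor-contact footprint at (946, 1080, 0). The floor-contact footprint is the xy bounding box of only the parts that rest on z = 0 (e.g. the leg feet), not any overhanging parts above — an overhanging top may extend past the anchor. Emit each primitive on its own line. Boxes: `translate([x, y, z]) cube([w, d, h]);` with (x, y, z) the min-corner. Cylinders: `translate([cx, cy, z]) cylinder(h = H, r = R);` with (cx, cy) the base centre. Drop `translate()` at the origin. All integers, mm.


translate([652, 786, 0]) cylinder(h = 60, r = 294);


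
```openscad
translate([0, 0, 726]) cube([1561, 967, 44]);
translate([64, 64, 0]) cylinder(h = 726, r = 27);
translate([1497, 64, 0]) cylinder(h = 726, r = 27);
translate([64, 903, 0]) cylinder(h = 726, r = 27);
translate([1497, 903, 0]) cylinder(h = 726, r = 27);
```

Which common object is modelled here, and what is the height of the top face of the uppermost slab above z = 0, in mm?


A table. The table height is 770 mm.

A 1561×967×44 slab sits at z = 726 on four Ø54 mm round legs — a table. The top surface is at 726 + 44 = 770 mm.


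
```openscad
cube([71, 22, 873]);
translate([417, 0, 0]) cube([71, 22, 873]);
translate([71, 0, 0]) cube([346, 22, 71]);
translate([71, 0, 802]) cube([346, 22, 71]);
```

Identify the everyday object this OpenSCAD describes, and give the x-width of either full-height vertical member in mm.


A picture frame. The border width is 71 mm.

Four thin pieces enclosing a rectangular opening — a picture frame. The two full-height stiles are 873 mm tall; the top rail sits at z = 802 and is 71 mm tall, so the border above the opening is 873 − 802 = 71 mm, matching the stile x-width.


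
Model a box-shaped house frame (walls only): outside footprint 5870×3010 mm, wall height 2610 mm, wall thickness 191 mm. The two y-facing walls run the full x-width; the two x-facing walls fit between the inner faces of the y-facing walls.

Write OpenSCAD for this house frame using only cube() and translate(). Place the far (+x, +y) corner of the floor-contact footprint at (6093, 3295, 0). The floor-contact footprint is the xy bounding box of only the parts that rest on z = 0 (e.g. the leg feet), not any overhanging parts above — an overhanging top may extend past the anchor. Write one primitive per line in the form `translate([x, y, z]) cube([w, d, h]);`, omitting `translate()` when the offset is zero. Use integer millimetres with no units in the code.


translate([223, 285, 0]) cube([5870, 191, 2610]);
translate([223, 3104, 0]) cube([5870, 191, 2610]);
translate([223, 476, 0]) cube([191, 2628, 2610]);
translate([5902, 476, 0]) cube([191, 2628, 2610]);


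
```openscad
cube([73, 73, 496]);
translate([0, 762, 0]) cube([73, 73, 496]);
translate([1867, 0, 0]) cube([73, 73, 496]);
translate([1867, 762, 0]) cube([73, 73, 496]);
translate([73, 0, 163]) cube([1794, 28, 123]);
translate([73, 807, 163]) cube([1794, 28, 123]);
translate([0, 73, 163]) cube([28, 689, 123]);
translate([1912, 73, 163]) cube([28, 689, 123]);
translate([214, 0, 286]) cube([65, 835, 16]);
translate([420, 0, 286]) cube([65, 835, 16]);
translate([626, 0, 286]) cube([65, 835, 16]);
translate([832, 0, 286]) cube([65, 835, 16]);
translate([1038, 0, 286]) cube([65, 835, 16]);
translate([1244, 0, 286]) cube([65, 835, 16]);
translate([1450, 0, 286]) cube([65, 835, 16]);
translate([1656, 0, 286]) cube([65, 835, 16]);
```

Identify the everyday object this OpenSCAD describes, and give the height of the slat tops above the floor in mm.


A bed frame. The slat-top height is 302 mm.

Four posts, four rails, and a row of slats — a bed frame. Slats sit on the rails at z = 163 + 123 = 286; with slat thickness 16, the top is 302 mm.


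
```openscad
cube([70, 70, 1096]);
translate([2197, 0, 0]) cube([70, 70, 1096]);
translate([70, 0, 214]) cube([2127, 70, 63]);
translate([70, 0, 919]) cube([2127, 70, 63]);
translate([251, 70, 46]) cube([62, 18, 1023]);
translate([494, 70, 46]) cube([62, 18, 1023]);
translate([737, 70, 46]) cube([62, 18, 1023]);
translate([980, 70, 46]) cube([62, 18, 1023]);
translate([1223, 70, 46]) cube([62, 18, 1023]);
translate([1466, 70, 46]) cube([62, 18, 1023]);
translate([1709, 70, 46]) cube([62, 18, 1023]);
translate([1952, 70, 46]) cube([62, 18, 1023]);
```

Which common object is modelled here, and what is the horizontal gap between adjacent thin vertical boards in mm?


A fence section. The picket gap is 181 mm.

Two posts, two rails, 8 pickets — a fence section. Span 2127 mm holds 8 pickets of 62 mm with 9 equal gaps: ⌊(2127 − 8·62) / 9⌋ = 181 mm.


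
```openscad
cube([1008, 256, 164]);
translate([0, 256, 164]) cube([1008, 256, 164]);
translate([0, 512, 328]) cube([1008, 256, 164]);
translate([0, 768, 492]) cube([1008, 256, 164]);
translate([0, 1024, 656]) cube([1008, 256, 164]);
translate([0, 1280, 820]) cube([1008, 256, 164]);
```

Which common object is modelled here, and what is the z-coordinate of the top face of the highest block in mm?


A staircase. The total rise is 984 mm.

6 identical blocks, each offset up and back from the previous — a staircase. Each step is 164 mm tall and there are 6 of them, so the total rise is 6 × 164 = 984 mm.


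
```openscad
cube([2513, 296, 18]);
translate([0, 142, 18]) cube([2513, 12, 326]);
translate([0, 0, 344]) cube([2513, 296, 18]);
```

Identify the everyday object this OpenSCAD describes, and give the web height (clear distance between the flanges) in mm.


An I-beam. The web height is 326 mm.

Two wide flanges with a thin centred web — an I-beam. Overall 362 mm minus two 18 mm flanges gives a web of 362 − 2·18 = 326 mm.


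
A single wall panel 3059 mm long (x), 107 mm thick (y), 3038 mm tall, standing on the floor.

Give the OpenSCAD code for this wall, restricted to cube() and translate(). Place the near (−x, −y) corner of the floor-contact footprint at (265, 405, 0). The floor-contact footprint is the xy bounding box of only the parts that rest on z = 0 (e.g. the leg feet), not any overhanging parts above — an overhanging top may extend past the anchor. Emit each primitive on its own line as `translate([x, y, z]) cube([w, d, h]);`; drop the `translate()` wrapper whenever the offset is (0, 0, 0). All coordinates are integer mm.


translate([265, 405, 0]) cube([3059, 107, 3038]);


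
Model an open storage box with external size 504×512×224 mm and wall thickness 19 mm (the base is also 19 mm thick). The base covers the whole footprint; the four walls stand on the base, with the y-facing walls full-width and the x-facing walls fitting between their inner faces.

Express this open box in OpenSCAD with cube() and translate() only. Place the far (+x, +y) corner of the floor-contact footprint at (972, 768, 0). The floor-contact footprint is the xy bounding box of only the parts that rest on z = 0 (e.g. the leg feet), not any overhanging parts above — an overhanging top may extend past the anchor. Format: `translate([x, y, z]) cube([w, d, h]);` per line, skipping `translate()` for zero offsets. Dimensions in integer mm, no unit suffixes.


translate([468, 256, 0]) cube([504, 512, 19]);
translate([468, 256, 19]) cube([504, 19, 205]);
translate([468, 749, 19]) cube([504, 19, 205]);
translate([468, 275, 19]) cube([19, 474, 205]);
translate([953, 275, 19]) cube([19, 474, 205]);


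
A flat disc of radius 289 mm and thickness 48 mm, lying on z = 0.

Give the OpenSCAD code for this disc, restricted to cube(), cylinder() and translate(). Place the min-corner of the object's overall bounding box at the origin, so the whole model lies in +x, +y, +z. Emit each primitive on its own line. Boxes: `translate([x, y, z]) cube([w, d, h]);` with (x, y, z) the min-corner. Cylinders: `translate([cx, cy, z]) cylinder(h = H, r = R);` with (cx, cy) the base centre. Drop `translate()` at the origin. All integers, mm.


translate([289, 289, 0]) cylinder(h = 48, r = 289);


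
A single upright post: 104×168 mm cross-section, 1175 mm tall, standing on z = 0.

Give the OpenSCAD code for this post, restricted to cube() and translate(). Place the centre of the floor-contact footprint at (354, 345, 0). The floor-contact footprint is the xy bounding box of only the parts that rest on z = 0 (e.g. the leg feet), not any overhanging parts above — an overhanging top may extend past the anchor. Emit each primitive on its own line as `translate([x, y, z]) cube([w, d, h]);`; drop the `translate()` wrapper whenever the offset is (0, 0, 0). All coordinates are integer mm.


translate([302, 261, 0]) cube([104, 168, 1175]);


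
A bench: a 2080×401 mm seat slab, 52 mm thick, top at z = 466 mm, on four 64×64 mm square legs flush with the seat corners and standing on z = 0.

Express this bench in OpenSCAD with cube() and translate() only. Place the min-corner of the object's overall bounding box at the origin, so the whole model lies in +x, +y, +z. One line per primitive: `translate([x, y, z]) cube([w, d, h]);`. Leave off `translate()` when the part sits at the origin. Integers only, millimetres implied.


translate([0, 0, 414]) cube([2080, 401, 52]);
cube([64, 64, 414]);
translate([0, 337, 0]) cube([64, 64, 414]);
translate([2016, 0, 0]) cube([64, 64, 414]);
translate([2016, 337, 0]) cube([64, 64, 414]);


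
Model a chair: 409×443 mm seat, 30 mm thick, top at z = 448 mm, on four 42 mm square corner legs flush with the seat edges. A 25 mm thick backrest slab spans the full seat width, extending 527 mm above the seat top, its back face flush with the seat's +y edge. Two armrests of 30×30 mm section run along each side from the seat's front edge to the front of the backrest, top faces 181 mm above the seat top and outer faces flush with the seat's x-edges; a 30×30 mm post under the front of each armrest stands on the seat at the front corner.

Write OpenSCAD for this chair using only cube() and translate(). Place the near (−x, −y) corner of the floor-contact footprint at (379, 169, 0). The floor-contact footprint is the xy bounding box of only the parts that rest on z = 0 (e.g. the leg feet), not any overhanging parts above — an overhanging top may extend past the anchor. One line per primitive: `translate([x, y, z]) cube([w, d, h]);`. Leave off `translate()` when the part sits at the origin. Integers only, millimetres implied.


translate([379, 169, 418]) cube([409, 443, 30]);
translate([379, 169, 0]) cube([42, 42, 418]);
translate([746, 169, 0]) cube([42, 42, 418]);
translate([379, 570, 0]) cube([42, 42, 418]);
translate([746, 570, 0]) cube([42, 42, 418]);
translate([379, 587, 448]) cube([409, 25, 527]);
translate([379, 169, 599]) cube([30, 418, 30]);
translate([758, 169, 599]) cube([30, 418, 30]);
translate([379, 169, 448]) cube([30, 30, 151]);
translate([758, 169, 448]) cube([30, 30, 151]);


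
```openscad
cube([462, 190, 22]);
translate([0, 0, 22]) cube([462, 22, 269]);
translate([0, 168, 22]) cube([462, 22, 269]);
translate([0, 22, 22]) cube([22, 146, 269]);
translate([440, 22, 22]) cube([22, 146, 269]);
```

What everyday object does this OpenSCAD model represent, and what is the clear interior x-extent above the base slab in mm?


An open box. The internal width is 418 mm.

A 462×190 base slab with four walls standing on it — an open box. The base is 462 mm wide and the walls are 22 mm thick, so the internal width is 462 − 2 × 22 = 418 mm.


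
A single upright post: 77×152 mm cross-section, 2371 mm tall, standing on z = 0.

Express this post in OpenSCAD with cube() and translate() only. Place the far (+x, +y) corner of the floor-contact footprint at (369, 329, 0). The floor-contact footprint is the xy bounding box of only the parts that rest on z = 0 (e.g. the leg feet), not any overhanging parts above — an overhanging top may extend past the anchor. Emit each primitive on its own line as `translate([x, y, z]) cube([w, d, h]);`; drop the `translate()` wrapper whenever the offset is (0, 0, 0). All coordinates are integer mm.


translate([292, 177, 0]) cube([77, 152, 2371]);


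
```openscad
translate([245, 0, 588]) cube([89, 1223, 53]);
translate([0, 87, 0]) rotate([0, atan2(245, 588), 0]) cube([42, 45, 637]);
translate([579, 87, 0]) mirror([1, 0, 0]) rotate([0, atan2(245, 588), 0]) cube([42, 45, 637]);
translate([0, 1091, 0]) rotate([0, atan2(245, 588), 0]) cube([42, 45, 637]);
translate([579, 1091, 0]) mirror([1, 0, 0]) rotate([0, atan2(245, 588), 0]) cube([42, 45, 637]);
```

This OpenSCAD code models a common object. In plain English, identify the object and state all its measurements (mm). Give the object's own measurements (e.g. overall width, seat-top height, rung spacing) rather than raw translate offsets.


A sawhorse. A 89×1223×53 mm beam (x, y, z) sits on two A-frame leg pairs. Each pair is two raked legs of 42×45 mm section (45 mm along y) splaying symmetrically in x. Each leg rises 588 mm vertically over 245 mm of horizontal reach and is 637 mm long along its own axis. Every leg's outer bottom edge rests on the floor and its outer top edge meets a bottom edge of the beam — the left legs (tilting toward +x) meet the beam's −x bottom edge, the right legs (their mirror images, tilting toward −x) meet its +x bottom edge — so the leg tops tuck under the beam, the beam's underside is 588 mm above the floor, and the feet are 579 mm apart outside-to-outside with the beam centred between them. The two leg pairs are set in 87 mm from either end of the beam.


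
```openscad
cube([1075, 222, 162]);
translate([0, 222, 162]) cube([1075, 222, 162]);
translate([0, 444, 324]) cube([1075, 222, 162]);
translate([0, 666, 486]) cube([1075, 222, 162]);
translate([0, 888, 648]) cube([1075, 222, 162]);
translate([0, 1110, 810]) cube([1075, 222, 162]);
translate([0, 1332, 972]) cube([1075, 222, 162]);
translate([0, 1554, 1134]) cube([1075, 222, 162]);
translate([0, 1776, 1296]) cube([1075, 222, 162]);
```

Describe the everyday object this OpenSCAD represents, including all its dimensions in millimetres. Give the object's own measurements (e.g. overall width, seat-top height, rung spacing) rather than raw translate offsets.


A straight staircase of 9 solid steps. Each step is 1075 mm wide (x), 222 mm deep (y, the going) and 162 mm tall (the rise). The first step rests on the floor; each subsequent step sits one going further in +y and one rise higher in +z, directly behind and above the previous step with no overlap.


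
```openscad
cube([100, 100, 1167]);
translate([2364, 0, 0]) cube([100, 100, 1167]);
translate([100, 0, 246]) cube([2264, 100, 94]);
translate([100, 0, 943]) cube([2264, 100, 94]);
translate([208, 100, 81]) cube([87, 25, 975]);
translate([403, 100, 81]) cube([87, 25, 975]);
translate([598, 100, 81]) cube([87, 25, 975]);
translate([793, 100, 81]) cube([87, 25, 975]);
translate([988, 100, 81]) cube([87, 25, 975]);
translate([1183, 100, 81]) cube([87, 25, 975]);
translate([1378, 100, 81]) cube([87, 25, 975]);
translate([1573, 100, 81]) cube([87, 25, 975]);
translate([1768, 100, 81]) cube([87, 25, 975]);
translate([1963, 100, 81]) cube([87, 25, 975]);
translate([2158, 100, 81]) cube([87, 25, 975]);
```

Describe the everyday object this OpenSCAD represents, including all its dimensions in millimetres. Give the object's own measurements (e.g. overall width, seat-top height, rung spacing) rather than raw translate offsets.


A fence section. Two 100×100 mm posts, 1167 mm tall, stand on the floor with a clear span of 2264 mm between their inner faces. Two horizontal rails of 100×94 mm section span the gap between the posts with their undersides at z = 246 mm and z = 943 mm, flush with the posts' −y face. 11 pickets, each 87 mm wide, 25 mm thick and 975 mm tall, are fixed to the +y face of the rails with their bottoms at z = 81 mm, spaced across the span with a 108 mm gap after the −x post and between neighbouring pickets, with 119 mm left before the +x post.


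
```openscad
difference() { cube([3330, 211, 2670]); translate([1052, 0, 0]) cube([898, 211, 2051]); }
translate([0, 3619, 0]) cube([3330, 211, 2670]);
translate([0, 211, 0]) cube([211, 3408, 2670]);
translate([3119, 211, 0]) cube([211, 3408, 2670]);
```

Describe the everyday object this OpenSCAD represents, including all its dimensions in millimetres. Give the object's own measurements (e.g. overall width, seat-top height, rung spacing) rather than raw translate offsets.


A single room: four walls, each 2670 mm tall and 211 mm thick, enclosing an outside footprint 3330×3830 mm (x × y), no floor or roof. The front and back walls (−y and +y sides) run the full x-width; the side walls fit between their inner faces. A door opening 898 mm wide and 2051 mm tall is cut through the front wall from the floor up, its −x edge 1052 mm from the wall's −x end.


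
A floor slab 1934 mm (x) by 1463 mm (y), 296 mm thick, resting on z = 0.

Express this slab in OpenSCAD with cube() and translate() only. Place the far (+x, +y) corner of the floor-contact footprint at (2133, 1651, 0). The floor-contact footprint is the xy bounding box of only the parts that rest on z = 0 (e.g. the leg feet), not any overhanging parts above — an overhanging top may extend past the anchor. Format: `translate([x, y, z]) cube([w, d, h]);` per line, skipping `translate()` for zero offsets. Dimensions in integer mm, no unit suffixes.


translate([199, 188, 0]) cube([1934, 1463, 296]);


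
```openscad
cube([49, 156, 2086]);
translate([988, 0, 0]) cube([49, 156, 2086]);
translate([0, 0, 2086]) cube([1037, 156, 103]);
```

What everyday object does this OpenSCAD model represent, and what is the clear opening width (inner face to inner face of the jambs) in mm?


A door frame. The clear opening width is 939 mm.

Two 2086 mm tall posts with a header on top — a door frame. The left jamb is 49 mm wide at x = 0; the right jamb starts at x = 988. The clear opening is 988 − 49 = 939 mm.


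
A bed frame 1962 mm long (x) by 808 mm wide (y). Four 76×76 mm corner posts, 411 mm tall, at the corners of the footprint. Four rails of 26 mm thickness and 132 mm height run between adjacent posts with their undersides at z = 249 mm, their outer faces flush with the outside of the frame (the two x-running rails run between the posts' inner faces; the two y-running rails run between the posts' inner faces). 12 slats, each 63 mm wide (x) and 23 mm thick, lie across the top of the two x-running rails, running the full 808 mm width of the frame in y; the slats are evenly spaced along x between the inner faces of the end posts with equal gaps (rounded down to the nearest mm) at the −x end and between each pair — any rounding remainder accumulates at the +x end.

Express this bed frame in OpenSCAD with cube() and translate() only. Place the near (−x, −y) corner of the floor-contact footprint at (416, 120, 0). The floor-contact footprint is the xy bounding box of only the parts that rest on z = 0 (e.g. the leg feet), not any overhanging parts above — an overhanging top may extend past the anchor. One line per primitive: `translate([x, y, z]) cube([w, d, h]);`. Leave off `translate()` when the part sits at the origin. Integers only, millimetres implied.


translate([416, 120, 0]) cube([76, 76, 411]);
translate([416, 852, 0]) cube([76, 76, 411]);
translate([2302, 120, 0]) cube([76, 76, 411]);
translate([2302, 852, 0]) cube([76, 76, 411]);
translate([492, 120, 249]) cube([1810, 26, 132]);
translate([492, 902, 249]) cube([1810, 26, 132]);
translate([416, 196, 249]) cube([26, 656, 132]);
translate([2352, 196, 249]) cube([26, 656, 132]);
translate([573, 120, 381]) cube([63, 808, 23]);
translate([717, 120, 381]) cube([63, 808, 23]);
translate([861, 120, 381]) cube([63, 808, 23]);
translate([1005, 120, 381]) cube([63, 808, 23]);
translate([1149, 120, 381]) cube([63, 808, 23]);
translate([1293, 120, 381]) cube([63, 808, 23]);
translate([1437, 120, 381]) cube([63, 808, 23]);
translate([1581, 120, 381]) cube([63, 808, 23]);
translate([1725, 120, 381]) cube([63, 808, 23]);
translate([1869, 120, 381]) cube([63, 808, 23]);
translate([2013, 120, 381]) cube([63, 808, 23]);
translate([2157, 120, 381]) cube([63, 808, 23]);


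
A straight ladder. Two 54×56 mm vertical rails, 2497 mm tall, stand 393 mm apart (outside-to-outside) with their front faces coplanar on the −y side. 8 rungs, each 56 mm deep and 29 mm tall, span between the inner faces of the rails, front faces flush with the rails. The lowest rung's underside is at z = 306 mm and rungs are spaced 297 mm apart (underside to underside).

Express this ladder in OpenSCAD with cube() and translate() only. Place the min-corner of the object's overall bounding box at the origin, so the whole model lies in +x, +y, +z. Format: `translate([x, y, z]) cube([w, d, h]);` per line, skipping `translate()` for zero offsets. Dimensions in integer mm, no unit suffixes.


cube([54, 56, 2497]);
translate([339, 0, 0]) cube([54, 56, 2497]);
translate([54, 0, 306]) cube([285, 56, 29]);
translate([54, 0, 603]) cube([285, 56, 29]);
translate([54, 0, 900]) cube([285, 56, 29]);
translate([54, 0, 1197]) cube([285, 56, 29]);
translate([54, 0, 1494]) cube([285, 56, 29]);
translate([54, 0, 1791]) cube([285, 56, 29]);
translate([54, 0, 2088]) cube([285, 56, 29]);
translate([54, 0, 2385]) cube([285, 56, 29]);


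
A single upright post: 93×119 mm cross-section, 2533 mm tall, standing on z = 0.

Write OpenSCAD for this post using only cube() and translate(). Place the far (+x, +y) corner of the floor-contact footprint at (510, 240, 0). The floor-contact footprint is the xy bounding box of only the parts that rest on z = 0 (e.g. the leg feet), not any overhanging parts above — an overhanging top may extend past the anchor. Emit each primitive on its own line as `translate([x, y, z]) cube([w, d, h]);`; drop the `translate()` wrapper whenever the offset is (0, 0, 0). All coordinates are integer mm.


translate([417, 121, 0]) cube([93, 119, 2533]);


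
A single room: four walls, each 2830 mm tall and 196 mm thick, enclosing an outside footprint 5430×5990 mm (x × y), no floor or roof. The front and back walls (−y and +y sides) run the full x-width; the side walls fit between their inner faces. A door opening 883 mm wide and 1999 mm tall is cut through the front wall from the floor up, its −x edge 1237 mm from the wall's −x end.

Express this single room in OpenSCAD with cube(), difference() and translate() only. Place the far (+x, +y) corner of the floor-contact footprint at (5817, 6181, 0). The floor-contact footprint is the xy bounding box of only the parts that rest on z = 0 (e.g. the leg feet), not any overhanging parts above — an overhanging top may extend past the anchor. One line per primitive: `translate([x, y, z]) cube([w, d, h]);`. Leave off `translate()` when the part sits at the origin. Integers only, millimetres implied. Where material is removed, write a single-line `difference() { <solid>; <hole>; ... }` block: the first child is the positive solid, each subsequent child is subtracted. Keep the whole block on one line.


difference() { translate([387, 191, 0]) cube([5430, 196, 2830]); translate([1624, 191, 0]) cube([883, 196, 1999]); }
translate([387, 5985, 0]) cube([5430, 196, 2830]);
translate([387, 387, 0]) cube([196, 5598, 2830]);
translate([5621, 387, 0]) cube([196, 5598, 2830]);
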